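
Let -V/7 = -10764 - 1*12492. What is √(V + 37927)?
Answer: √200719 ≈ 448.02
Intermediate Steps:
V = 162792 (V = -7*(-10764 - 1*12492) = -7*(-10764 - 12492) = -7*(-23256) = 162792)
√(V + 37927) = √(162792 + 37927) = √200719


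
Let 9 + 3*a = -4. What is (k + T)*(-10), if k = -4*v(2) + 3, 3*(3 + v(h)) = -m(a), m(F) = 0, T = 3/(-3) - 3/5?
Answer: -134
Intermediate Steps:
a = -13/3 (a = -3 + (⅓)*(-4) = -3 - 4/3 = -13/3 ≈ -4.3333)
T = -8/5 (T = 3*(-⅓) - 3*⅕ = -1 - ⅗ = -8/5 ≈ -1.6000)
v(h) = -3 (v(h) = -3 + (-1*0)/3 = -3 + (⅓)*0 = -3 + 0 = -3)
k = 15 (k = -4*(-3) + 3 = 12 + 3 = 15)
(k + T)*(-10) = (15 - 8/5)*(-10) = (67/5)*(-10) = -134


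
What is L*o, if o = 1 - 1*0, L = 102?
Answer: 102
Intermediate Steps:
o = 1 (o = 1 + 0 = 1)
L*o = 102*1 = 102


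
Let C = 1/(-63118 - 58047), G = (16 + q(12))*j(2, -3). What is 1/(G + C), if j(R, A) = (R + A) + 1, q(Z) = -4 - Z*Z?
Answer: -121165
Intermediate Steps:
q(Z) = -4 - Z**2
j(R, A) = 1 + A + R (j(R, A) = (A + R) + 1 = 1 + A + R)
G = 0 (G = (16 + (-4 - 1*12**2))*(1 - 3 + 2) = (16 + (-4 - 1*144))*0 = (16 + (-4 - 144))*0 = (16 - 148)*0 = -132*0 = 0)
C = -1/121165 (C = 1/(-121165) = -1/121165 ≈ -8.2532e-6)
1/(G + C) = 1/(0 - 1/121165) = 1/(-1/121165) = -121165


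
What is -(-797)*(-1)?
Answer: -797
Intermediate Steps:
-(-797)*(-1) = -1*797 = -797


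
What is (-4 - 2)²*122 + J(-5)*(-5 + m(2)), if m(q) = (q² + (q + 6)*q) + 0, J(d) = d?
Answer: 4317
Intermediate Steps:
m(q) = q² + q*(6 + q) (m(q) = (q² + (6 + q)*q) + 0 = (q² + q*(6 + q)) + 0 = q² + q*(6 + q))
(-4 - 2)²*122 + J(-5)*(-5 + m(2)) = (-4 - 2)²*122 - 5*(-5 + 2*2*(3 + 2)) = (-6)²*122 - 5*(-5 + 2*2*5) = 36*122 - 5*(-5 + 20) = 4392 - 5*15 = 4392 - 75 = 4317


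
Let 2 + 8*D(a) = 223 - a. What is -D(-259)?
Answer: -60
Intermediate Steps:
D(a) = 221/8 - a/8 (D(a) = -¼ + (223 - a)/8 = -¼ + (223/8 - a/8) = 221/8 - a/8)
-D(-259) = -(221/8 - ⅛*(-259)) = -(221/8 + 259/8) = -1*60 = -60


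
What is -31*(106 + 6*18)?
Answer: -6634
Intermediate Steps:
-31*(106 + 6*18) = -31*(106 + 108) = -31*214 = -6634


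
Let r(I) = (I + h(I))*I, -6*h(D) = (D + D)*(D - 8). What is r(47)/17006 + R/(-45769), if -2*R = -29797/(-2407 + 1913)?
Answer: -599089494197/384503721316 ≈ -1.5581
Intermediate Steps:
h(D) = -D*(-8 + D)/3 (h(D) = -(D + D)*(D - 8)/6 = -2*D*(-8 + D)/6 = -D*(-8 + D)/3)
r(I) = I*(I + I*(8 - I)/3) (r(I) = (I + I*(8 - I)/3)*I = I*(I + I*(8 - I)/3))
R = -29797/988 (R = -(-29797)/(2*(-2407 + 1913)) = -(-29797)/(2*(-494)) = -(-29797)*(-1)/(2*494) = -½*29797/494 = -29797/988 ≈ -30.159)
r(47)/17006 + R/(-45769) = ((⅓)*47²*(11 - 1*47))/17006 - 29797/988/(-45769) = ((⅓)*2209*(11 - 47))*(1/17006) - 29797/988*(-1/45769) = ((⅓)*2209*(-36))*(1/17006) + 29797/45219772 = -26508*1/17006 + 29797/45219772 = -13254/8503 + 29797/45219772 = -599089494197/384503721316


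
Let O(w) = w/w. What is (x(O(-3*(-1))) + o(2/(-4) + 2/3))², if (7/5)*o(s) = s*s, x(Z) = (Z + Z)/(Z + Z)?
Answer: 66049/63504 ≈ 1.0401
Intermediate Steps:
O(w) = 1
x(Z) = 1 (x(Z) = (2*Z)/((2*Z)) = (2*Z)*(1/(2*Z)) = 1)
o(s) = 5*s²/7 (o(s) = 5*(s*s)/7 = 5*s²/7)
(x(O(-3*(-1))) + o(2/(-4) + 2/3))² = (1 + 5*(2/(-4) + 2/3)²/7)² = (1 + 5*(2*(-¼) + 2*(⅓))²/7)² = (1 + 5*(-½ + ⅔)²/7)² = (1 + 5*(⅙)²/7)² = (1 + (5/7)*(1/36))² = (1 + 5/252)² = (257/252)² = 66049/63504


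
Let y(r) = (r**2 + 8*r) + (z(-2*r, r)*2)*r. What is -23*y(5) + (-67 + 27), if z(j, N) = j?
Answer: 765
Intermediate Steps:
y(r) = -3*r**2 + 8*r (y(r) = (r**2 + 8*r) + (-2*r*2)*r = (r**2 + 8*r) + (-4*r)*r = (r**2 + 8*r) - 4*r**2 = -3*r**2 + 8*r)
-23*y(5) + (-67 + 27) = -115*(8 - 3*5) + (-67 + 27) = -115*(8 - 15) - 40 = -115*(-7) - 40 = -23*(-35) - 40 = 805 - 40 = 765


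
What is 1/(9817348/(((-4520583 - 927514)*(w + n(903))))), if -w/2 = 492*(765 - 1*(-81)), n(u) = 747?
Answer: 4531274892549/9817348 ≈ 4.6156e+5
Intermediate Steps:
w = -832464 (w = -984*(765 - 1*(-81)) = -984*(765 + 81) = -984*846 = -2*416232 = -832464)
1/(9817348/(((-4520583 - 927514)*(w + n(903))))) = 1/(9817348/(((-4520583 - 927514)*(-832464 + 747)))) = 1/(9817348/((-5448097*(-831717)))) = 1/(9817348/4531274892549) = 4531274892549/9817348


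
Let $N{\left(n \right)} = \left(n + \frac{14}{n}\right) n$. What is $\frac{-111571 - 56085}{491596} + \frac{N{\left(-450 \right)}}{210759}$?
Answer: $\frac{16055015360}{25902070341} \approx 0.61983$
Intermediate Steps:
$N{\left(n \right)} = n \left(n + \frac{14}{n}\right)$
$\frac{-111571 - 56085}{491596} + \frac{N{\left(-450 \right)}}{210759} = \frac{-111571 - 56085}{491596} + \frac{14 + \left(-450\right)^{2}}{210759} = \left(-111571 - 56085\right) \frac{1}{491596} + \left(14 + 202500\right) \frac{1}{210759} = \left(-167656\right) \frac{1}{491596} + 202514 \cdot \frac{1}{210759} = - \frac{41914}{122899} + \frac{202514}{210759} = \frac{16055015360}{25902070341}$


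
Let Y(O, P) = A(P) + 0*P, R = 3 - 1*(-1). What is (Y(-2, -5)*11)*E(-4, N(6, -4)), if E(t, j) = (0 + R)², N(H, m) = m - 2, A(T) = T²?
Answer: 4400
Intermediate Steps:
R = 4 (R = 3 + 1 = 4)
N(H, m) = -2 + m
E(t, j) = 16 (E(t, j) = (0 + 4)² = 4² = 16)
Y(O, P) = P² (Y(O, P) = P² + 0*P = P² + 0 = P²)
(Y(-2, -5)*11)*E(-4, N(6, -4)) = ((-5)²*11)*16 = (25*11)*16 = 275*16 = 4400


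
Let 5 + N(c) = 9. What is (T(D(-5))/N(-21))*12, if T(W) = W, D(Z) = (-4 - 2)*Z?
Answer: 90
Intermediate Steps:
N(c) = 4 (N(c) = -5 + 9 = 4)
D(Z) = -6*Z
(T(D(-5))/N(-21))*12 = (-6*(-5)/4)*12 = (30*(¼))*12 = (15/2)*12 = 90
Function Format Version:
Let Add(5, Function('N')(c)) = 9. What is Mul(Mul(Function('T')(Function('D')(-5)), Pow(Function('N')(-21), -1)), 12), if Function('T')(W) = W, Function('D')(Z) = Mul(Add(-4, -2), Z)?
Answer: 90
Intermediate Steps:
Function('N')(c) = 4 (Function('N')(c) = Add(-5, 9) = 4)
Function('D')(Z) = Mul(-6, Z)
Mul(Mul(Function('T')(Function('D')(-5)), Pow(Function('N')(-21), -1)), 12) = Mul(Mul(Mul(-6, -5), Pow(4, -1)), 12) = Mul(Mul(30, Rational(1, 4)), 12) = Mul(Rational(15, 2), 12) = 90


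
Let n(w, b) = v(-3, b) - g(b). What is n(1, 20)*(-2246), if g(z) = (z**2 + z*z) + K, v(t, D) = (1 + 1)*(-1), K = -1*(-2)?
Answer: 1805784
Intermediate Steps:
K = 2
v(t, D) = -2 (v(t, D) = 2*(-1) = -2)
g(z) = 2 + 2*z**2 (g(z) = (z**2 + z*z) + 2 = (z**2 + z**2) + 2 = 2*z**2 + 2 = 2 + 2*z**2)
n(w, b) = -4 - 2*b**2 (n(w, b) = -2 - (2 + 2*b**2) = -2 + (-2 - 2*b**2) = -4 - 2*b**2)
n(1, 20)*(-2246) = (-4 - 2*20**2)*(-2246) = (-4 - 2*400)*(-2246) = (-4 - 800)*(-2246) = -804*(-2246) = 1805784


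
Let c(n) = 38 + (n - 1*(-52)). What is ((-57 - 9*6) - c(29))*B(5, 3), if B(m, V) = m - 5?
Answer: 0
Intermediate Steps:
B(m, V) = -5 + m
c(n) = 90 + n (c(n) = 38 + (n + 52) = 38 + (52 + n) = 90 + n)
((-57 - 9*6) - c(29))*B(5, 3) = ((-57 - 9*6) - (90 + 29))*(-5 + 5) = ((-57 - 54) - 1*119)*0 = (-111 - 119)*0 = -230*0 = 0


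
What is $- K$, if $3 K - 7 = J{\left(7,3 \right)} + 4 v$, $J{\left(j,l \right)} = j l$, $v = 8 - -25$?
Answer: $- \frac{160}{3} \approx -53.333$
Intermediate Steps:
$v = 33$ ($v = 8 + 25 = 33$)
$K = \frac{160}{3}$ ($K = \frac{7}{3} + \frac{7 \cdot 3 + 4 \cdot 33}{3} = \frac{7}{3} + \frac{21 + 132}{3} = \frac{7}{3} + \frac{1}{3} \cdot 153 = \frac{7}{3} + 51 = \frac{160}{3} \approx 53.333$)
$- K = \left(-1\right) \frac{160}{3} = - \frac{160}{3}$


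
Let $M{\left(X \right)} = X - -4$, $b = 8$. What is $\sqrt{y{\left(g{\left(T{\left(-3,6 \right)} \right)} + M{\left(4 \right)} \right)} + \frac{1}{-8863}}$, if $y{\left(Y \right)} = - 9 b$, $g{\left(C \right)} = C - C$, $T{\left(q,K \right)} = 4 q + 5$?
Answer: $\frac{i \sqrt{5655808231}}{8863} \approx 8.4853 i$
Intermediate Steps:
$T{\left(q,K \right)} = 5 + 4 q$
$M{\left(X \right)} = 4 + X$ ($M{\left(X \right)} = X + 4 = 4 + X$)
$g{\left(C \right)} = 0$
$y{\left(Y \right)} = -72$ ($y{\left(Y \right)} = \left(-9\right) 8 = -72$)
$\sqrt{y{\left(g{\left(T{\left(-3,6 \right)} \right)} + M{\left(4 \right)} \right)} + \frac{1}{-8863}} = \sqrt{-72 + \frac{1}{-8863}} = \sqrt{-72 - \frac{1}{8863}} = \sqrt{- \frac{638137}{8863}} = \frac{i \sqrt{5655808231}}{8863}$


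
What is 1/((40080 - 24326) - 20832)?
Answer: -1/5078 ≈ -0.00019693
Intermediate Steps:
1/((40080 - 24326) - 20832) = 1/(15754 - 20832) = 1/(-5078) = -1/5078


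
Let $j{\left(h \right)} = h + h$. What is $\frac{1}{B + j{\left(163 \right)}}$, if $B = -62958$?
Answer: $- \frac{1}{62632} \approx -1.5966 \cdot 10^{-5}$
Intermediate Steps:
$j{\left(h \right)} = 2 h$
$\frac{1}{B + j{\left(163 \right)}} = \frac{1}{-62958 + 2 \cdot 163} = \frac{1}{-62958 + 326} = \frac{1}{-62632} = - \frac{1}{62632}$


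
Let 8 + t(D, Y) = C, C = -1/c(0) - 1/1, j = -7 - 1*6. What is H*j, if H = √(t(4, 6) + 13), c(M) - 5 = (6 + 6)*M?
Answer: -13*√95/5 ≈ -25.342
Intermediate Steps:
j = -13 (j = -7 - 6 = -13)
c(M) = 5 + 12*M (c(M) = 5 + (6 + 6)*M = 5 + 12*M)
C = -6/5 (C = -1/(5 + 12*0) - 1/1 = -1/(5 + 0) - 1*1 = -1/5 - 1 = -1*⅕ - 1 = -⅕ - 1 = -6/5 ≈ -1.2000)
t(D, Y) = -46/5 (t(D, Y) = -8 - 6/5 = -46/5)
H = √95/5 (H = √(-46/5 + 13) = √(19/5) = √95/5 ≈ 1.9494)
H*j = (√95/5)*(-13) = -13*√95/5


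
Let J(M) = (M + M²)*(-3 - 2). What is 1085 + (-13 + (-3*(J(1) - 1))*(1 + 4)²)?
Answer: 1897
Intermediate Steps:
J(M) = -5*M - 5*M² (J(M) = (M + M²)*(-5) = -5*M - 5*M²)
1085 + (-13 + (-3*(J(1) - 1))*(1 + 4)²) = 1085 + (-13 + (-3*(-5*1*(1 + 1) - 1))*(1 + 4)²) = 1085 + (-13 - 3*(-5*1*2 - 1)*5²) = 1085 + (-13 - 3*(-10 - 1)*25) = 1085 + (-13 - 3*(-11)*25) = 1085 + (-13 + 33*25) = 1085 + (-13 + 825) = 1085 + 812 = 1897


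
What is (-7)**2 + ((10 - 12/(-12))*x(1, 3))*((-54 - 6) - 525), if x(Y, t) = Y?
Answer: -6386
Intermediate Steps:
(-7)**2 + ((10 - 12/(-12))*x(1, 3))*((-54 - 6) - 525) = (-7)**2 + ((10 - 12/(-12))*1)*((-54 - 6) - 525) = 49 + ((10 - 12*(-1/12))*1)*(-60 - 525) = 49 + ((10 + 1)*1)*(-585) = 49 + (11*1)*(-585) = 49 + 11*(-585) = 49 - 6435 = -6386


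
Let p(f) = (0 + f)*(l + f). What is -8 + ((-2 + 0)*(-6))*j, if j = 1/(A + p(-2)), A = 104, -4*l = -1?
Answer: -1696/215 ≈ -7.8884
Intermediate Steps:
l = 1/4 (l = -1/4*(-1) = 1/4 ≈ 0.25000)
p(f) = f*(1/4 + f) (p(f) = (0 + f)*(1/4 + f) = f*(1/4 + f))
j = 2/215 (j = 1/(104 - 2*(1/4 - 2)) = 1/(104 - 2*(-7/4)) = 1/(104 + 7/2) = 1/(215/2) = 2/215 ≈ 0.0093023)
-8 + ((-2 + 0)*(-6))*j = -8 + ((-2 + 0)*(-6))*(2/215) = -8 - 2*(-6)*(2/215) = -8 + 12*(2/215) = -8 + 24/215 = -1696/215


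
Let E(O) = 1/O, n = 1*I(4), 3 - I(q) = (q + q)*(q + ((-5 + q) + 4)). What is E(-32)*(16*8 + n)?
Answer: -75/32 ≈ -2.3438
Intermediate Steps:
I(q) = 3 - 2*q*(-1 + 2*q) (I(q) = 3 - (q + q)*(q + ((-5 + q) + 4)) = 3 - 2*q*(q + (-1 + q)) = 3 - 2*q*(-1 + 2*q))
n = -53 (n = 1*(3 - 4*4**2 + 2*4) = 1*(3 - 4*16 + 8) = 1*(3 - 64 + 8) = 1*(-53) = -53)
E(O) = 1/O
E(-32)*(16*8 + n) = (16*8 - 53)/(-32) = -(128 - 53)/32 = -1/32*75 = -75/32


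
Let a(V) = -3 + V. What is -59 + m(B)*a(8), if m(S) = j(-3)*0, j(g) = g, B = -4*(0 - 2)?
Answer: -59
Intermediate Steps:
B = 8 (B = -4*(-2) = 8)
m(S) = 0 (m(S) = -3*0 = 0)
-59 + m(B)*a(8) = -59 + 0*(-3 + 8) = -59 + 0*5 = -59 + 0 = -59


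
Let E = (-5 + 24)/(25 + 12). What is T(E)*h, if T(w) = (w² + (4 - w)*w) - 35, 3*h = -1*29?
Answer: 35351/111 ≈ 318.48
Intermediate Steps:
h = -29/3 (h = (-1*29)/3 = (⅓)*(-29) = -29/3 ≈ -9.6667)
E = 19/37 ≈ 0.51351
T(w) = -35 + w² + w*(4 - w) (T(w) = (w² + w*(4 - w)) - 35 = -35 + w² + w*(4 - w))
T(E)*h = (-35 + 4*(19/37))*(-29/3) = (-35 + 76/37)*(-29/3) = -1219/37*(-29/3) = 35351/111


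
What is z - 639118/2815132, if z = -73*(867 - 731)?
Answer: -13974634807/1407566 ≈ -9928.2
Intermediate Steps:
z = -9928 (z = -73*136 = -9928)
z - 639118/2815132 = -9928 - 639118/2815132 = -9928 - 639118*1/2815132 = -9928 - 319559/1407566 = -13974634807/1407566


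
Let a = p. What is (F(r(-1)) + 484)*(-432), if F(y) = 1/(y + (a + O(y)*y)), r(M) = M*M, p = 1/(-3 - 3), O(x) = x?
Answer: -2302560/11 ≈ -2.0932e+5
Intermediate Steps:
p = -⅙ (p = 1/(-6) = -⅙ ≈ -0.16667)
a = -⅙ ≈ -0.16667
r(M) = M²
F(y) = 1/(-⅙ + y + y²) (F(y) = 1/(y + (-⅙ + y*y)) = 1/(y + (-⅙ + y²)) = 1/(-⅙ + y + y²))
(F(r(-1)) + 484)*(-432) = (6/(-1 + 6*(-1)² + 6*((-1)²)²) + 484)*(-432) = (6/(-1 + 6*1 + 6*1²) + 484)*(-432) = (6/(-1 + 6 + 6*1) + 484)*(-432) = (6/(-1 + 6 + 6) + 484)*(-432) = (6/11 + 484)*(-432) = (5330/11)*(-432) = -2302560/11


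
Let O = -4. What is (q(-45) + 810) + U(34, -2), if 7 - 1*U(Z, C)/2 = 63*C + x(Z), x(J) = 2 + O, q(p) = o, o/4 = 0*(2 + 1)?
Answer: 1080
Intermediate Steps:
o = 0 (o = 4*(0*(2 + 1)) = 4*(0*3) = 4*0 = 0)
q(p) = 0
x(J) = -2 (x(J) = 2 - 4 = -2)
U(Z, C) = 18 - 126*C (U(Z, C) = 14 - 2*(63*C - 2) = 14 - 2*(-2 + 63*C) = 14 + (4 - 126*C) = 18 - 126*C)
(q(-45) + 810) + U(34, -2) = (0 + 810) + (18 - 126*(-2)) = 810 + (18 + 252) = 810 + 270 = 1080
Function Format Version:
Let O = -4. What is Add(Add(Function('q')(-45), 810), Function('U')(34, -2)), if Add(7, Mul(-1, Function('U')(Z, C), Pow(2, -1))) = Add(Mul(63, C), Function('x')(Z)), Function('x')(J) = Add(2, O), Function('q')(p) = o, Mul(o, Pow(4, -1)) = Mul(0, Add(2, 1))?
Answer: 1080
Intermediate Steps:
o = 0 (o = Mul(4, Mul(0, Add(2, 1))) = Mul(4, Mul(0, 3)) = Mul(4, 0) = 0)
Function('q')(p) = 0
Function('x')(J) = -2 (Function('x')(J) = Add(2, -4) = -2)
Function('U')(Z, C) = Add(18, Mul(-126, C)) (Function('U')(Z, C) = Add(14, Mul(-2, Add(Mul(63, C), -2))) = Add(14, Mul(-2, Add(-2, Mul(63, C)))) = Add(14, Add(4, Mul(-126, C))) = Add(18, Mul(-126, C)))
Add(Add(Function('q')(-45), 810), Function('U')(34, -2)) = Add(Add(0, 810), Add(18, Mul(-126, -2))) = Add(810, Add(18, 252)) = Add(810, 270) = 1080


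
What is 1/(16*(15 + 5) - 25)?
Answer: 1/295 ≈ 0.0033898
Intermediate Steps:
1/(16*(15 + 5) - 25) = 1/(16*20 - 25) = 1/(320 - 25) = 1/295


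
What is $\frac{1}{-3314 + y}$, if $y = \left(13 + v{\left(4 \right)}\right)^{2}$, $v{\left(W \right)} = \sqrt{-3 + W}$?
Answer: $- \frac{1}{3118} \approx -0.00032072$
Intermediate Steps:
$y = 196$ ($y = \left(13 + \sqrt{-3 + 4}\right)^{2} = \left(13 + \sqrt{1}\right)^{2} = \left(13 + 1\right)^{2} = 14^{2} = 196$)
$\frac{1}{-3314 + y} = \frac{1}{-3314 + 196} = \frac{1}{-3118} = - \frac{1}{3118}$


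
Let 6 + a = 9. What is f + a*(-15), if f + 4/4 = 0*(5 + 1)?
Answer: -46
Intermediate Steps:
a = 3 (a = -6 + 9 = 3)
f = -1 (f = -1 + 0*(5 + 1) = -1 + 0*6 = -1 + 0 = -1)
f + a*(-15) = -1 + 3*(-15) = -1 - 45 = -46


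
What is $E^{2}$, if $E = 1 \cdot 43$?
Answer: $1849$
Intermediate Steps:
$E = 43$
$E^{2} = 43^{2} = 1849$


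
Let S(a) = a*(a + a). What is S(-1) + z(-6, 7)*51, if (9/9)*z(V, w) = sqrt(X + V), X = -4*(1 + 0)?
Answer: 2 + 51*I*sqrt(10) ≈ 2.0 + 161.28*I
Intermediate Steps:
X = -4 (X = -4*1 = -4)
S(a) = 2*a**2 (S(a) = a*(2*a) = 2*a**2)
z(V, w) = sqrt(-4 + V)
S(-1) + z(-6, 7)*51 = 2*(-1)**2 + sqrt(-4 - 6)*51 = 2*1 + sqrt(-10)*51 = 2 + (I*sqrt(10))*51 = 2 + 51*I*sqrt(10)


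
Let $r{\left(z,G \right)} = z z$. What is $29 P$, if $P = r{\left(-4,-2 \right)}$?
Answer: $464$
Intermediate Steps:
$r{\left(z,G \right)} = z^{2}$
$P = 16$ ($P = \left(-4\right)^{2} = 16$)
$29 P = 29 \cdot 16 = 464$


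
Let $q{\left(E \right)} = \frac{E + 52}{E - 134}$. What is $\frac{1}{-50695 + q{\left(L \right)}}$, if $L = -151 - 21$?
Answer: $- \frac{51}{2585425} \approx -1.9726 \cdot 10^{-5}$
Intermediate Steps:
$L = -172$ ($L = -151 - 21 = -172$)
$q{\left(E \right)} = \frac{52 + E}{-134 + E}$
$\frac{1}{-50695 + q{\left(L \right)}} = \frac{1}{-50695 + \frac{52 - 172}{-134 - 172}} = \frac{1}{-50695 + \frac{1}{-306} \left(-120\right)} = \frac{1}{-50695 - - \frac{20}{51}} = \frac{1}{-50695 + \frac{20}{51}} = \frac{1}{- \frac{2585425}{51}} = - \frac{51}{2585425}$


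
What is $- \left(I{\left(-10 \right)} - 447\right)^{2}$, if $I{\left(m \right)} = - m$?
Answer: $-190969$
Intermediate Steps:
$- \left(I{\left(-10 \right)} - 447\right)^{2} = - \left(\left(-1\right) \left(-10\right) - 447\right)^{2} = - \left(10 - 447\right)^{2} = - \left(-437\right)^{2} = \left(-1\right) 190969 = -190969$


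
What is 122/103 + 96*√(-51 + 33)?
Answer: 122/103 + 288*I*√2 ≈ 1.1845 + 407.29*I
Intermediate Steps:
122/103 + 96*√(-51 + 33) = 122*(1/103) + 96*√(-18) = 122/103 + 96*(3*I*√2) = 122/103 + 288*I*√2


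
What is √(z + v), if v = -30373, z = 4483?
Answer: I*√25890 ≈ 160.9*I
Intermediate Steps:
√(z + v) = √(4483 - 30373) = √(-25890) = I*√25890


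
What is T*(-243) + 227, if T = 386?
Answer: -93571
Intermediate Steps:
T*(-243) + 227 = 386*(-243) + 227 = -93798 + 227 = -93571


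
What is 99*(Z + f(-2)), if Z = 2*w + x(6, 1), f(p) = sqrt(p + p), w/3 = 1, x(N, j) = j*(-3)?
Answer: 297 + 198*I ≈ 297.0 + 198.0*I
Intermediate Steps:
x(N, j) = -3*j
w = 3 (w = 3*1 = 3)
f(p) = sqrt(2)*sqrt(p) (f(p) = sqrt(2*p) = sqrt(2)*sqrt(p))
Z = 3 (Z = 2*3 - 3*1 = 6 - 3 = 3)
99*(Z + f(-2)) = 99*(3 + sqrt(2)*sqrt(-2)) = 99*(3 + sqrt(2)*(I*sqrt(2))) = 99*(3 + 2*I) = 297 + 198*I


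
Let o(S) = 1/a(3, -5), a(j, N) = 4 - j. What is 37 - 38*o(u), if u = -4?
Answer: -1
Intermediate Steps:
o(S) = 1 (o(S) = 1/(4 - 1*3) = 1/(4 - 3) = 1/1 = 1)
37 - 38*o(u) = 37 - 38*1 = 37 - 38 = -1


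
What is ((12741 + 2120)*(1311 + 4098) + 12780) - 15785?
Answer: 80380144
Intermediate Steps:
((12741 + 2120)*(1311 + 4098) + 12780) - 15785 = (14861*5409 + 12780) - 15785 = (80383149 + 12780) - 15785 = 80395929 - 15785 = 80380144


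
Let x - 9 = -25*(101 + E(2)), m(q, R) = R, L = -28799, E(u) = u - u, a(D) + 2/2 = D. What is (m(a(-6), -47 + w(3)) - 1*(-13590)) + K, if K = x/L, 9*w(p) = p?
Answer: 1170110918/86397 ≈ 13543.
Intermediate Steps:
a(D) = -1 + D
E(u) = 0
w(p) = p/9
x = -2516 (x = 9 - 25*(101 + 0) = 9 - 25*101 = 9 - 2525 = -2516)
K = 2516/28799 (K = -2516/(-28799) = -2516*(-1/28799) = 2516/28799 ≈ 0.087364)
(m(a(-6), -47 + w(3)) - 1*(-13590)) + K = ((-47 + (1/9)*3) - 1*(-13590)) + 2516/28799 = ((-47 + 1/3) + 13590) + 2516/28799 = (-140/3 + 13590) + 2516/28799 = 40630/3 + 2516/28799 = 1170110918/86397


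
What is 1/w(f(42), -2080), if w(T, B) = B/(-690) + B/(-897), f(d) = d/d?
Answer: 3/16 ≈ 0.18750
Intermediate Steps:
f(d) = 1
w(T, B) = -B/390 (w(T, B) = B*(-1/690) + B*(-1/897) = -B/690 - B/897 = -B/390)
1/w(f(42), -2080) = 1/(-1/390*(-2080)) = 1/(16/3) = 3/16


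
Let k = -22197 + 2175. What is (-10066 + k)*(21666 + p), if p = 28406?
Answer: -1506566336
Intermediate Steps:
k = -20022
(-10066 + k)*(21666 + p) = (-10066 - 20022)*(21666 + 28406) = -30088*50072 = -1506566336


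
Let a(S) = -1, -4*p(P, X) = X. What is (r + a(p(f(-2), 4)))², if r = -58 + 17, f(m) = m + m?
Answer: 1764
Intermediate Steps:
f(m) = 2*m
p(P, X) = -X/4
r = -41
(r + a(p(f(-2), 4)))² = (-41 - 1)² = (-42)² = 1764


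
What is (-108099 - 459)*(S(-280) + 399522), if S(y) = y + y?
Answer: -43310516796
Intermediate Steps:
S(y) = 2*y
(-108099 - 459)*(S(-280) + 399522) = (-108099 - 459)*(2*(-280) + 399522) = -108558*(-560 + 399522) = -108558*398962 = -43310516796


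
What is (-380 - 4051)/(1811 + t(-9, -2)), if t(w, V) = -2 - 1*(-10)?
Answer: -4431/1819 ≈ -2.4360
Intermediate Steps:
t(w, V) = 8 (t(w, V) = -2 + 10 = 8)
(-380 - 4051)/(1811 + t(-9, -2)) = (-380 - 4051)/(1811 + 8) = -4431/1819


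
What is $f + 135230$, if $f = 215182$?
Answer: $350412$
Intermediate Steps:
$f + 135230 = 215182 + 135230 = 350412$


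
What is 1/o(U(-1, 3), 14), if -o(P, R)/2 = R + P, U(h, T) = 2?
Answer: -1/32 ≈ -0.031250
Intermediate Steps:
o(P, R) = -2*P - 2*R (o(P, R) = -2*(R + P) = -2*(P + R) = -2*P - 2*R)
1/o(U(-1, 3), 14) = 1/(-2*2 - 2*14) = 1/(-4 - 28) = 1/(-32) = -1/32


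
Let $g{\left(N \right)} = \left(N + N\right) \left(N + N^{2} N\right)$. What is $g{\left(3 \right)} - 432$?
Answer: $-252$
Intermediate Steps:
$g{\left(N \right)} = 2 N \left(N + N^{3}\right)$
$g{\left(3 \right)} - 432 = 2 \cdot 3^{2} \left(1 + 3^{2}\right) - 432 = 2 \cdot 9 \left(1 + 9\right) - 432 = 2 \cdot 9 \cdot 10 - 432 = 180 - 432 = -252$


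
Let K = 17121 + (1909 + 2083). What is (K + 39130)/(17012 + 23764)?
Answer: 20081/13592 ≈ 1.4774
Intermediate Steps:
K = 21113 (K = 17121 + 3992 = 21113)
(K + 39130)/(17012 + 23764) = (21113 + 39130)/(17012 + 23764) = 60243/40776 = 60243*(1/40776) = 20081/13592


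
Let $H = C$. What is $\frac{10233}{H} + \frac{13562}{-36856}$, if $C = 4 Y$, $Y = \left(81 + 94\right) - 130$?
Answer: $\frac{2602127}{46070} \approx 56.482$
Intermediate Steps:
$Y = 45$ ($Y = 175 - 130 = 45$)
$C = 180$ ($C = 4 \cdot 45 = 180$)
$H = 180$
$\frac{10233}{H} + \frac{13562}{-36856} = \frac{10233}{180} + \frac{13562}{-36856} = 10233 \cdot \frac{1}{180} + 13562 \left(- \frac{1}{36856}\right) = \frac{1137}{20} - \frac{6781}{18428} = \frac{2602127}{46070}$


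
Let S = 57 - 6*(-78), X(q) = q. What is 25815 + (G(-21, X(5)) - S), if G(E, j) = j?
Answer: 25295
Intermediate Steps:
S = 525 (S = 57 + 468 = 525)
25815 + (G(-21, X(5)) - S) = 25815 + (5 - 1*525) = 25815 + (5 - 525) = 25815 - 520 = 25295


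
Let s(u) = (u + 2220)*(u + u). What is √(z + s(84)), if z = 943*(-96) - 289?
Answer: √296255 ≈ 544.29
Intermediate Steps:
s(u) = 2*u*(2220 + u) (s(u) = (2220 + u)*(2*u) = 2*u*(2220 + u))
z = -90817 (z = -90528 - 289 = -90817)
√(z + s(84)) = √(-90817 + 2*84*(2220 + 84)) = √(-90817 + 2*84*2304) = √(-90817 + 387072) = √296255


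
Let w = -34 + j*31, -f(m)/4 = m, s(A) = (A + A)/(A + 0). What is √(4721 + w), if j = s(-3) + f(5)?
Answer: √4129 ≈ 64.257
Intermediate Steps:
s(A) = 2 (s(A) = (2*A)/A = 2)
f(m) = -4*m
j = -18 (j = 2 - 4*5 = 2 - 20 = -18)
w = -592 (w = -34 - 18*31 = -34 - 558 = -592)
√(4721 + w) = √(4721 - 592) = √4129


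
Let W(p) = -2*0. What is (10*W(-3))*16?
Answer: 0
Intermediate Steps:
W(p) = 0
(10*W(-3))*16 = (10*0)*16 = 0*16 = 0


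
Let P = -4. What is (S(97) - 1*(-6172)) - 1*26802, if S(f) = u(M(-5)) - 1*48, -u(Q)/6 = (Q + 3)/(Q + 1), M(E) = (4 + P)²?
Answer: -20696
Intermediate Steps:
M(E) = 0 (M(E) = (4 - 4)² = 0² = 0)
u(Q) = -6*(3 + Q)/(1 + Q) (u(Q) = -6*(Q + 3)/(Q + 1) = -6*(3 + Q)/(1 + Q))
S(f) = -66 (S(f) = 6*(-3 - 1*0)/(1 + 0) - 1*48 = 6*(-3 + 0)/1 - 48 = 6*1*(-3) - 48 = -18 - 48 = -66)
(S(97) - 1*(-6172)) - 1*26802 = (-66 - 1*(-6172)) - 1*26802 = (-66 + 6172) - 26802 = 6106 - 26802 = -20696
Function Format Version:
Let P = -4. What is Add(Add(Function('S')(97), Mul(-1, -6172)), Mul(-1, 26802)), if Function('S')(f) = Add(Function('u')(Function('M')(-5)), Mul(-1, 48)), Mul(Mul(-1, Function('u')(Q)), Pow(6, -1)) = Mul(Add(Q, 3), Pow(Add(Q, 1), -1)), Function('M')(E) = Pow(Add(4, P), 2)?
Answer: -20696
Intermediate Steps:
Function('M')(E) = 0 (Function('M')(E) = Pow(Add(4, -4), 2) = Pow(0, 2) = 0)
Function('u')(Q) = Mul(-6, Pow(Add(1, Q), -1), Add(3, Q)) (Function('u')(Q) = Mul(-6, Mul(Add(Q, 3), Pow(Add(Q, 1), -1))) = Mul(-6, Mul(Add(3, Q), Pow(Add(1, Q), -1))) = Mul(-6, Mul(Pow(Add(1, Q), -1), Add(3, Q))) = Mul(-6, Pow(Add(1, Q), -1), Add(3, Q)))
Function('S')(f) = -66 (Function('S')(f) = Add(Mul(6, Pow(Add(1, 0), -1), Add(-3, Mul(-1, 0))), Mul(-1, 48)) = Add(Mul(6, Pow(1, -1), Add(-3, 0)), -48) = Add(Mul(6, 1, -3), -48) = Add(-18, -48) = -66)
Add(Add(Function('S')(97), Mul(-1, -6172)), Mul(-1, 26802)) = Add(Add(-66, Mul(-1, -6172)), Mul(-1, 26802)) = Add(Add(-66, 6172), -26802) = Add(6106, -26802) = -20696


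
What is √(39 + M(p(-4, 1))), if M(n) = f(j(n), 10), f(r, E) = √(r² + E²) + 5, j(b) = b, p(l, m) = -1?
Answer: √(44 + √101) ≈ 7.3519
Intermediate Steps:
f(r, E) = 5 + √(E² + r²) (f(r, E) = √(E² + r²) + 5 = 5 + √(E² + r²))
M(n) = 5 + √(100 + n²) (M(n) = 5 + √(10² + n²) = 5 + √(100 + n²))
√(39 + M(p(-4, 1))) = √(39 + (5 + √(100 + (-1)²))) = √(39 + (5 + √(100 + 1))) = √(39 + (5 + √101)) = √(44 + √101)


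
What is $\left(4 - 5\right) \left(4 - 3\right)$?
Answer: $-1$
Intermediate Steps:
$\left(4 - 5\right) \left(4 - 3\right) = - (4 - 3) = \left(-1\right) 1 = -1$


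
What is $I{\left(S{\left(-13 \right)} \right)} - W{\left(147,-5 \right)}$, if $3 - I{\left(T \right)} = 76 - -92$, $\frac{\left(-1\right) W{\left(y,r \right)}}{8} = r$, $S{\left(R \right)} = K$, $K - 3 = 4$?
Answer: $-205$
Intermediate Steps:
$K = 7$ ($K = 3 + 4 = 7$)
$S{\left(R \right)} = 7$
$W{\left(y,r \right)} = - 8 r$
$I{\left(T \right)} = -165$ ($I{\left(T \right)} = 3 - \left(76 - -92\right) = 3 - \left(76 + 92\right) = 3 - 168 = -165$)
$I{\left(S{\left(-13 \right)} \right)} - W{\left(147,-5 \right)} = -165 - \left(-8\right) \left(-5\right) = -165 - 40 = -205$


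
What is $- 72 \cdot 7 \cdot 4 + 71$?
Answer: $-1945$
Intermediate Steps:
$- 72 \cdot 7 \cdot 4 + 71 = \left(-72\right) 28 + 71 = -2016 + 71 = -1945$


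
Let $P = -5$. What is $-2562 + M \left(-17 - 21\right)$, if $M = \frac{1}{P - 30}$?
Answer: $- \frac{89632}{35} \approx -2560.9$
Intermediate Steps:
$M = - \frac{1}{35}$ ($M = \frac{1}{-5 - 30} = \frac{1}{-35} = - \frac{1}{35} \approx -0.028571$)
$-2562 + M \left(-17 - 21\right) = -2562 - \frac{-17 - 21}{35} = -2562 - - \frac{38}{35} = -2562 + \frac{38}{35} = - \frac{89632}{35}$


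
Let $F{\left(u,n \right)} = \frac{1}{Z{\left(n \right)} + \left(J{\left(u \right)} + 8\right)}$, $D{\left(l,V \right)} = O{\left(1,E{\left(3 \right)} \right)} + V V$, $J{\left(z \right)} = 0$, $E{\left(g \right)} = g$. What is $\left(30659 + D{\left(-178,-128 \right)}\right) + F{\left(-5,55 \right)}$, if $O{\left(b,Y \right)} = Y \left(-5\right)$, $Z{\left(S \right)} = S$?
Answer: $\frac{2962765}{63} \approx 47028.0$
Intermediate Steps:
$O{\left(b,Y \right)} = - 5 Y$
$D{\left(l,V \right)} = -15 + V^{2}$ ($D{\left(l,V \right)} = \left(-5\right) 3 + V V = -15 + V^{2}$)
$F{\left(u,n \right)} = \frac{1}{8 + n}$ ($F{\left(u,n \right)} = \frac{1}{n + \left(0 + 8\right)} = \frac{1}{n + 8} = \frac{1}{8 + n}$)
$\left(30659 + D{\left(-178,-128 \right)}\right) + F{\left(-5,55 \right)} = \left(30659 - \left(15 - \left(-128\right)^{2}\right)\right) + \frac{1}{8 + 55} = \left(30659 + \left(-15 + 16384\right)\right) + \frac{1}{63} = \left(30659 + 16369\right) + \frac{1}{63} = 47028 + \frac{1}{63} = \frac{2962765}{63}$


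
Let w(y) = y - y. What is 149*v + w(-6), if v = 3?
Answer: 447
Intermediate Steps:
w(y) = 0
149*v + w(-6) = 149*3 + 0 = 447 + 0 = 447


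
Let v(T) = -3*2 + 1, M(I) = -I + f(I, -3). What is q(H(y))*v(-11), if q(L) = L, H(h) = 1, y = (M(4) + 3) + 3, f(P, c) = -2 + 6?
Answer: -5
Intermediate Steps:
f(P, c) = 4
M(I) = 4 - I (M(I) = -I + 4 = 4 - I)
y = 6 (y = ((4 - 1*4) + 3) + 3 = ((4 - 4) + 3) + 3 = (0 + 3) + 3 = 3 + 3 = 6)
v(T) = -5 (v(T) = -6 + 1 = -5)
q(H(y))*v(-11) = 1*(-5) = -5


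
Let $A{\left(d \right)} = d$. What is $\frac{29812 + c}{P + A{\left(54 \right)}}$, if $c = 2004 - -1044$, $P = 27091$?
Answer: $\frac{6572}{5429} \approx 1.2105$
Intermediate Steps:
$c = 3048$ ($c = 2004 + 1044 = 3048$)
$\frac{29812 + c}{P + A{\left(54 \right)}} = \frac{29812 + 3048}{27091 + 54} = \frac{32860}{27145} = 32860 \cdot \frac{1}{27145} = \frac{6572}{5429}$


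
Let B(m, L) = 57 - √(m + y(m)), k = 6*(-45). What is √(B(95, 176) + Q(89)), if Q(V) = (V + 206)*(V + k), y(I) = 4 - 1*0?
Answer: √(-53338 - 3*√11) ≈ 230.97*I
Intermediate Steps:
k = -270
y(I) = 4 (y(I) = 4 + 0 = 4)
Q(V) = (-270 + V)*(206 + V) (Q(V) = (V + 206)*(V - 270) = (206 + V)*(-270 + V) = (-270 + V)*(206 + V))
B(m, L) = 57 - √(4 + m) (B(m, L) = 57 - √(m + 4) = 57 - √(4 + m))
√(B(95, 176) + Q(89)) = √((57 - √(4 + 95)) + (-55620 + 89² - 64*89)) = √((57 - √99) + (-55620 + 7921 - 5696)) = √((57 - 3*√11) - 53395) = √(-53338 - 3*√11)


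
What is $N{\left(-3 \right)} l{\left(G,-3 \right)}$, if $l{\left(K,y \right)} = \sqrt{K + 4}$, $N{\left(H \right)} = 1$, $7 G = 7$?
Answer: $\sqrt{5} \approx 2.2361$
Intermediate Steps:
$G = 1$ ($G = \frac{1}{7} \cdot 7 = 1$)
$l{\left(K,y \right)} = \sqrt{4 + K}$
$N{\left(-3 \right)} l{\left(G,-3 \right)} = 1 \sqrt{4 + 1} = 1 \sqrt{5} = \sqrt{5}$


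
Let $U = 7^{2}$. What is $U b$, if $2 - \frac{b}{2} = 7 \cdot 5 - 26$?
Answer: $-686$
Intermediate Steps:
$U = 49$
$b = -14$ ($b = 4 - 2 \left(7 \cdot 5 - 26\right) = 4 - 2 \left(35 - 26\right) = 4 - 18 = -14$)
$U b = 49 \left(-14\right) = -686$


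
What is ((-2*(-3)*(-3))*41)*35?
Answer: -25830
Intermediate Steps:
((-2*(-3)*(-3))*41)*35 = ((6*(-3))*41)*35 = -18*41*35 = -738*35 = -25830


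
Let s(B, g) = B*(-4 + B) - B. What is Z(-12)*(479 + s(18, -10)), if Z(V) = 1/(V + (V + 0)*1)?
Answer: -713/24 ≈ -29.708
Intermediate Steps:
s(B, g) = -B + B*(-4 + B)
Z(V) = 1/(2*V) (Z(V) = 1/(V + V*1) = 1/(V + V) = 1/(2*V))
Z(-12)*(479 + s(18, -10)) = ((1/2)/(-12))*(479 + 18*(-5 + 18)) = ((1/2)*(-1/12))*(479 + 18*13) = -(479 + 234)/24 = -1/24*713 = -713/24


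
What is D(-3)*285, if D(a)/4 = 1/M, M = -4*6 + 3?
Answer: -380/7 ≈ -54.286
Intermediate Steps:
M = -21 (M = -24 + 3 = -21)
D(a) = -4/21 (D(a) = 4/(-21) = 4*(-1/21) = -4/21)
D(-3)*285 = -4/21*285 = -380/7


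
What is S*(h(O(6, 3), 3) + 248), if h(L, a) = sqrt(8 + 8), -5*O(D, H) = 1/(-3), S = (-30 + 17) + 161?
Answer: 37296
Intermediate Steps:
S = 148 (S = -13 + 161 = 148)
O(D, H) = 1/15 (O(D, H) = -1/5/(-3) = -1/5*(-1/3) = 1/15)
h(L, a) = 4 (h(L, a) = sqrt(16) = 4)
S*(h(O(6, 3), 3) + 248) = 148*(4 + 248) = 148*252 = 37296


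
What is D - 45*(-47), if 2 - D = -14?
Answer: 2131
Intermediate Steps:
D = 16 (D = 2 - 1*(-14) = 2 + 14 = 16)
D - 45*(-47) = 16 - 45*(-47) = 16 + 2115 = 2131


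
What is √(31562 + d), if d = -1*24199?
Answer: √7363 ≈ 85.808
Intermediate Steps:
d = -24199
√(31562 + d) = √(31562 - 24199) = √7363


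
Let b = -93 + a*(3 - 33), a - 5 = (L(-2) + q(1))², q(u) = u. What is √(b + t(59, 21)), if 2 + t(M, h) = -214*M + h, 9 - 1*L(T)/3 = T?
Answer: 7*I*√970 ≈ 218.01*I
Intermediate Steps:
L(T) = 27 - 3*T
a = 1161 (a = 5 + ((27 - 3*(-2)) + 1)² = 5 + ((27 + 6) + 1)² = 5 + (33 + 1)² = 5 + 34² = 5 + 1156 = 1161)
t(M, h) = -2 + h - 214*M (t(M, h) = -2 + (-214*M + h) = -2 + (h - 214*M) = -2 + h - 214*M)
b = -34923 (b = -93 + 1161*(3 - 33) = -93 + 1161*(-30) = -93 - 34830 = -34923)
√(b + t(59, 21)) = √(-34923 + (-2 + 21 - 214*59)) = √(-34923 + (-2 + 21 - 12626)) = √(-34923 - 12607) = √(-47530) = 7*I*√970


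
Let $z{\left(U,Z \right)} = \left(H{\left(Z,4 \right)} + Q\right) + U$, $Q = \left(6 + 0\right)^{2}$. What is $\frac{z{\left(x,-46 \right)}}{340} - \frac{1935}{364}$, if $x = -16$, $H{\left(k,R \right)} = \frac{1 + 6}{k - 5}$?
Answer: $- \frac{4148021}{788970} \approx -5.2575$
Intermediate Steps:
$H{\left(k,R \right)} = \frac{7}{-5 + k}$
$Q = 36$ ($Q = 6^{2} = 36$)
$z{\left(U,Z \right)} = 36 + U + \frac{7}{-5 + Z}$ ($z{\left(U,Z \right)} = \left(\frac{7}{-5 + Z} + 36\right) + U = \left(36 + \frac{7}{-5 + Z}\right) + U = 36 + U + \frac{7}{-5 + Z}$)
$\frac{z{\left(x,-46 \right)}}{340} - \frac{1935}{364} = \frac{\frac{1}{-5 - 46} \left(7 + \left(-5 - 46\right) \left(36 - 16\right)\right)}{340} - \frac{1935}{364} = \frac{7 - 1020}{-51} \cdot \frac{1}{340} - \frac{1935}{364} = - \frac{7 - 1020}{51} \cdot \frac{1}{340} - \frac{1935}{364} = \left(- \frac{1}{51}\right) \left(-1013\right) \frac{1}{340} - \frac{1935}{364} = \frac{1013}{51} \cdot \frac{1}{340} - \frac{1935}{364} = \frac{1013}{17340} - \frac{1935}{364} = - \frac{4148021}{788970}$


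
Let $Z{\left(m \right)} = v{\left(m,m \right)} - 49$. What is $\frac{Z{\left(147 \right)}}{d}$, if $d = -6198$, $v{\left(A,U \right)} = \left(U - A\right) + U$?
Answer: $- \frac{49}{3099} \approx -0.015812$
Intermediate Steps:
$v{\left(A,U \right)} = - A + 2 U$
$Z{\left(m \right)} = -49 + m$ ($Z{\left(m \right)} = \left(- m + 2 m\right) - 49 = m - 49 = -49 + m$)
$\frac{Z{\left(147 \right)}}{d} = \frac{-49 + 147}{-6198} = 98 \left(- \frac{1}{6198}\right) = - \frac{49}{3099}$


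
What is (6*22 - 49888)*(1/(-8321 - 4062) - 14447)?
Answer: 1271601311816/1769 ≈ 7.1882e+8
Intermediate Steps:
(6*22 - 49888)*(1/(-8321 - 4062) - 14447) = (132 - 49888)*(1/(-12383) - 14447) = -49756*(-1/12383 - 14447) = -49756*(-178897202/12383) = 1271601311816/1769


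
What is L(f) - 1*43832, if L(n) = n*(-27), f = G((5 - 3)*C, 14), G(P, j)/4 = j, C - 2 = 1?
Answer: -45344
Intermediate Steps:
C = 3 (C = 2 + 1 = 3)
G(P, j) = 4*j
f = 56 (f = 4*14 = 56)
L(n) = -27*n
L(f) - 1*43832 = -27*56 - 1*43832 = -1512 - 43832 = -45344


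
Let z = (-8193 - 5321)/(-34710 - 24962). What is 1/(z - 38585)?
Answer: -29836/1151215303 ≈ -2.5917e-5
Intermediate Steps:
z = 6757/29836 (z = -13514/(-59672) = -13514*(-1/59672) = 6757/29836 ≈ 0.22647)
1/(z - 38585) = 1/(6757/29836 - 38585) = 1/(-1151215303/29836) = -29836/1151215303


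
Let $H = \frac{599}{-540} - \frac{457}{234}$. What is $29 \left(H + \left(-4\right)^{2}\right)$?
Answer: $\frac{2633867}{7020} \approx 375.19$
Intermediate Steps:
$H = - \frac{21497}{7020}$ ($H = 599 \left(- \frac{1}{540}\right) - \frac{457}{234} = - \frac{599}{540} - \frac{457}{234} = - \frac{21497}{7020} \approx -3.0623$)
$29 \left(H + \left(-4\right)^{2}\right) = 29 \left(- \frac{21497}{7020} + \left(-4\right)^{2}\right) = 29 \left(- \frac{21497}{7020} + 16\right) = 29 \cdot \frac{90823}{7020} = \frac{2633867}{7020}$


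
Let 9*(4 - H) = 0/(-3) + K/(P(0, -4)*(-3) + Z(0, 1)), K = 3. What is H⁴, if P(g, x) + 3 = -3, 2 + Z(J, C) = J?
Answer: 1330863361/5308416 ≈ 250.71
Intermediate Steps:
Z(J, C) = -2 + J
P(g, x) = -6 (P(g, x) = -3 - 3 = -6)
H = 191/48 (H = 4 - (0/(-3) + 3/(-6*(-3) + (-2 + 0)))/9 = 4 - (0*(-⅓) + 3/(18 - 2))/9 = 4 - (0 + 3/16)/9 = 4 - ⅑*3/16 = 4 - 1/48 = 191/48 ≈ 3.9792)
H⁴ = (191/48)⁴ = 1330863361/5308416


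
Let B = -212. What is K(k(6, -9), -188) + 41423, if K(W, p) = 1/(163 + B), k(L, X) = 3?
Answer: 2029726/49 ≈ 41423.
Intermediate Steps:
K(W, p) = -1/49 (K(W, p) = 1/(163 - 212) = 1/(-49) = -1/49)
K(k(6, -9), -188) + 41423 = -1/49 + 41423 = 2029726/49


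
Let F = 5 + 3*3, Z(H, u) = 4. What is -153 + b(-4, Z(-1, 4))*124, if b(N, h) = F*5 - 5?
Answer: 7907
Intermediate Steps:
F = 14 (F = 5 + 9 = 14)
b(N, h) = 65 (b(N, h) = 14*5 - 5 = 70 - 5 = 65)
-153 + b(-4, Z(-1, 4))*124 = -153 + 65*124 = -153 + 8060 = 7907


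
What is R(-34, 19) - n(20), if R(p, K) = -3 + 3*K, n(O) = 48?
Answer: 6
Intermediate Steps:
R(-34, 19) - n(20) = (-3 + 3*19) - 1*48 = (-3 + 57) - 48 = 54 - 48 = 6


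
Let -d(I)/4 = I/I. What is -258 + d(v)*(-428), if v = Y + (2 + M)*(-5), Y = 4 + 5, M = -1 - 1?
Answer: 1454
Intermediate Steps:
M = -2
Y = 9
v = 9 (v = 9 + (2 - 2)*(-5) = 9 + 0*(-5) = 9 + 0 = 9)
d(I) = -4 (d(I) = -4*I/I = -4*1 = -4)
-258 + d(v)*(-428) = -258 - 4*(-428) = -258 + 1712 = 1454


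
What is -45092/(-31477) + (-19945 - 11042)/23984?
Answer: 106108729/754944368 ≈ 0.14055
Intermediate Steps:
-45092/(-31477) + (-19945 - 11042)/23984 = -45092*(-1/31477) - 30987*1/23984 = 45092/31477 - 30987/23984 = 106108729/754944368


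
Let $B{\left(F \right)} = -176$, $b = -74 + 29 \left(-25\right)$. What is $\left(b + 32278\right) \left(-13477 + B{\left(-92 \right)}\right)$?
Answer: $-429782787$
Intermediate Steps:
$b = -799$ ($b = -74 - 725 = -799$)
$\left(b + 32278\right) \left(-13477 + B{\left(-92 \right)}\right) = \left(-799 + 32278\right) \left(-13477 - 176\right) = 31479 \left(-13653\right) = -429782787$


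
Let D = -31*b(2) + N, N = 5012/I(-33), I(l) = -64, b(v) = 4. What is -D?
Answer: 3237/16 ≈ 202.31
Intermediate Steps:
N = -1253/16 (N = 5012/(-64) = 5012*(-1/64) = -1253/16 ≈ -78.313)
D = -3237/16 (D = -31*4 - 1253/16 = -124 - 1253/16 = -3237/16 ≈ -202.31)
-D = -1*(-3237/16) = 3237/16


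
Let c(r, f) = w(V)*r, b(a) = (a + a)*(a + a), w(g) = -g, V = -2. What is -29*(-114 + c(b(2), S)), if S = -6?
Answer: 2378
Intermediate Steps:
b(a) = 4*a² (b(a) = (2*a)*(2*a) = 4*a²)
c(r, f) = 2*r (c(r, f) = (-1*(-2))*r = 2*r)
-29*(-114 + c(b(2), S)) = -29*(-114 + 2*(4*2²)) = -29*(-114 + 2*(4*4)) = -29*(-114 + 2*16) = -29*(-114 + 32) = -29*(-82) = 2378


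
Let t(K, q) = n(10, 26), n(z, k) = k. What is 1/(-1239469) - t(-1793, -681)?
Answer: -32226195/1239469 ≈ -26.000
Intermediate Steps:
t(K, q) = 26
1/(-1239469) - t(-1793, -681) = 1/(-1239469) - 1*26 = -1/1239469 - 26 = -32226195/1239469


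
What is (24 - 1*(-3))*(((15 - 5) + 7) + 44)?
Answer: 1647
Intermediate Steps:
(24 - 1*(-3))*(((15 - 5) + 7) + 44) = (24 + 3)*((10 + 7) + 44) = 27*(17 + 44) = 27*61 = 1647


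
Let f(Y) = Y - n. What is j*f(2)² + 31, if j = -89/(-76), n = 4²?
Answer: 4950/19 ≈ 260.53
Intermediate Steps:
n = 16
j = 89/76 (j = -89*(-1/76) = 89/76 ≈ 1.1711)
f(Y) = -16 + Y (f(Y) = Y - 1*16 = Y - 16 = -16 + Y)
j*f(2)² + 31 = 89*(-16 + 2)²/76 + 31 = (89/76)*(-14)² + 31 = (89/76)*196 + 31 = 4361/19 + 31 = 4950/19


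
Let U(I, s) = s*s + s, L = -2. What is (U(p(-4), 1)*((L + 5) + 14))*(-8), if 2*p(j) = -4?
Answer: -272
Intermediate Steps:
p(j) = -2 (p(j) = (½)*(-4) = -2)
U(I, s) = s + s² (U(I, s) = s² + s = s + s²)
(U(p(-4), 1)*((L + 5) + 14))*(-8) = ((1*(1 + 1))*((-2 + 5) + 14))*(-8) = ((1*2)*(3 + 14))*(-8) = (2*17)*(-8) = 34*(-8) = -272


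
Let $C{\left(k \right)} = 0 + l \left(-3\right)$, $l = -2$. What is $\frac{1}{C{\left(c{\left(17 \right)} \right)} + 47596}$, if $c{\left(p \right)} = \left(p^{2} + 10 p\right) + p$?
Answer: $\frac{1}{47602} \approx 2.1008 \cdot 10^{-5}$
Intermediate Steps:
$c{\left(p \right)} = p^{2} + 11 p$
$C{\left(k \right)} = 6$ ($C{\left(k \right)} = 0 - -6 = 0 + 6 = 6$)
$\frac{1}{C{\left(c{\left(17 \right)} \right)} + 47596} = \frac{1}{6 + 47596} = \frac{1}{47602}$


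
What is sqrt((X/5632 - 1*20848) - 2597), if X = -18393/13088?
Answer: I*sqrt(7775031680952987)/575872 ≈ 153.12*I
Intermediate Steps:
X = -18393/13088 (X = -18393*1/13088 = -18393/13088 ≈ -1.4053)
sqrt((X/5632 - 1*20848) - 2597) = sqrt((-18393/13088/5632 - 1*20848) - 2597) = sqrt((-18393/13088*1/5632 - 20848) - 2597) = sqrt((-18393/73711616 - 20848) - 2597) = sqrt(-1536739788761/73711616 - 2597) = sqrt(-1728168855513/73711616) = I*sqrt(7775031680952987)/575872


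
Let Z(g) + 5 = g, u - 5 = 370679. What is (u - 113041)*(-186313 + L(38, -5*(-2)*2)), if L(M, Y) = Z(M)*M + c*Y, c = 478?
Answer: -45216088857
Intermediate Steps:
u = 370684 (u = 5 + 370679 = 370684)
Z(g) = -5 + g
L(M, Y) = 478*Y + M*(-5 + M) (L(M, Y) = (-5 + M)*M + 478*Y = M*(-5 + M) + 478*Y = 478*Y + M*(-5 + M))
(u - 113041)*(-186313 + L(38, -5*(-2)*2)) = (370684 - 113041)*(-186313 + (478*(-5*(-2)*2) + 38*(-5 + 38))) = 257643*(-186313 + (478*(10*2) + 38*33)) = 257643*(-186313 + (478*20 + 1254)) = 257643*(-186313 + (9560 + 1254)) = 257643*(-186313 + 10814) = 257643*(-175499) = -45216088857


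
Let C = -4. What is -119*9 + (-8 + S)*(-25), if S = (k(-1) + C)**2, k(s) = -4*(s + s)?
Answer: -1271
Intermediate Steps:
k(s) = -8*s
S = 16 (S = (-8*(-1) - 4)**2 = (8 - 4)**2 = 4**2 = 16)
-119*9 + (-8 + S)*(-25) = -119*9 + (-8 + 16)*(-25) = -1071 + 8*(-25) = -1071 - 200 = -1271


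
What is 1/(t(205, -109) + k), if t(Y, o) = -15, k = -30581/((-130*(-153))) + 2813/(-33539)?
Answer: -667090710/11087967379 ≈ -0.060163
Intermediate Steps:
k = -1081606729/667090710 (k = -30581/19890 + 2813*(-1/33539) = -30581*1/19890 - 2813/33539 = -30581/19890 - 2813/33539 = -1081606729/667090710 ≈ -1.6214)
1/(t(205, -109) + k) = 1/(-15 - 1081606729/667090710) = 1/(-11087967379/667090710) = -667090710/11087967379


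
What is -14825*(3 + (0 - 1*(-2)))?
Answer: -74125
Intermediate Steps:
-14825*(3 + (0 - 1*(-2))) = -14825*(3 + (0 + 2)) = -14825*(3 + 2) = -74125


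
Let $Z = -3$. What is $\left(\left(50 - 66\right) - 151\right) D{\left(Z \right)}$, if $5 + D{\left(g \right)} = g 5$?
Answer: $3340$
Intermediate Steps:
$D{\left(g \right)} = -5 + 5 g$ ($D{\left(g \right)} = -5 + g 5 = -5 + 5 g$)
$\left(\left(50 - 66\right) - 151\right) D{\left(Z \right)} = \left(\left(50 - 66\right) - 151\right) \left(-5 + 5 \left(-3\right)\right) = \left(-16 - 151\right) \left(-5 - 15\right) = \left(-167\right) \left(-20\right) = 3340$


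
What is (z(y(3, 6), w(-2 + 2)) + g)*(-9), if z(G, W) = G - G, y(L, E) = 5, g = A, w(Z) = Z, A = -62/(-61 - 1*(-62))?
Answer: 558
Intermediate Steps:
A = -62 (A = -62/(-61 + 62) = -62/1 = -62*1 = -62)
g = -62
z(G, W) = 0
(z(y(3, 6), w(-2 + 2)) + g)*(-9) = (0 - 62)*(-9) = -62*(-9) = 558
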